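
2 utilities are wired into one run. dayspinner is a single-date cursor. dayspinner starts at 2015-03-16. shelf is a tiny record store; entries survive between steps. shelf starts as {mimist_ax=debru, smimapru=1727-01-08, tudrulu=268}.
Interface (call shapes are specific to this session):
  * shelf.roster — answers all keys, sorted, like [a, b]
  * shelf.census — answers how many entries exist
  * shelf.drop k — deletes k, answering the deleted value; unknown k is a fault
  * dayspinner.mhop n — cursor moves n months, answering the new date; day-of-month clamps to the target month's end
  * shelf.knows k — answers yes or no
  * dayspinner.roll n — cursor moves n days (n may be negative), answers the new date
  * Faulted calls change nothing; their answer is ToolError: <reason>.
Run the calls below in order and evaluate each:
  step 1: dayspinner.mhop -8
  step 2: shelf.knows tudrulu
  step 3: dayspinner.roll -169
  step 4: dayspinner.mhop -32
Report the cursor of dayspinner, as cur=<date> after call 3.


>>> dayspinner.mhop n='-8'
[out] 2014-07-16
>>> shelf.knows k='tudrulu'
[out] yes
>>> dayspinner.roll n='-169'
[out] 2014-01-28
>>> dayspinner.mhop n='-32'
[out] 2011-05-28

Answer: cur=2014-01-28


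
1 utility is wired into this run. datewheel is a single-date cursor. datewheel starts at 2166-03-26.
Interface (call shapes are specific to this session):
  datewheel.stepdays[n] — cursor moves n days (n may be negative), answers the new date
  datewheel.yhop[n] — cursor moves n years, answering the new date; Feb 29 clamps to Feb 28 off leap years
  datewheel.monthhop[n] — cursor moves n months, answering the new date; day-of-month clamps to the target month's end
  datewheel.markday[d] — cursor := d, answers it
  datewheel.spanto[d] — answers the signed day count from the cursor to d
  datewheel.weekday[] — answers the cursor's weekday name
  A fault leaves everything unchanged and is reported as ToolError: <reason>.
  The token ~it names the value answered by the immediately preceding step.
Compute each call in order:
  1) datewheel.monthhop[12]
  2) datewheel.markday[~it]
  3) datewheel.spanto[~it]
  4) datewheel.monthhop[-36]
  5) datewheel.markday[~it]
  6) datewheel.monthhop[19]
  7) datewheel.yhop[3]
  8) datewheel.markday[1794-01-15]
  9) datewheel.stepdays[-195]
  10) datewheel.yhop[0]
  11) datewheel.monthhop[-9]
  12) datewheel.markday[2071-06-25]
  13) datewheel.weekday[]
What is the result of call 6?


Answer: 2165-10-26

Derivation:
==> monthhop(n: 12)
<== 2167-03-26
==> markday(d: ~it)
<== 2167-03-26
==> spanto(d: ~it)
<== 0
==> monthhop(n: -36)
<== 2164-03-26
==> markday(d: ~it)
<== 2164-03-26
==> monthhop(n: 19)
<== 2165-10-26
==> yhop(n: 3)
<== 2168-10-26
==> markday(d: 1794-01-15)
<== 1794-01-15
==> stepdays(n: -195)
<== 1793-07-04
==> yhop(n: 0)
<== 1793-07-04
==> monthhop(n: -9)
<== 1792-10-04
==> markday(d: 2071-06-25)
<== 2071-06-25
==> weekday()
<== Thursday


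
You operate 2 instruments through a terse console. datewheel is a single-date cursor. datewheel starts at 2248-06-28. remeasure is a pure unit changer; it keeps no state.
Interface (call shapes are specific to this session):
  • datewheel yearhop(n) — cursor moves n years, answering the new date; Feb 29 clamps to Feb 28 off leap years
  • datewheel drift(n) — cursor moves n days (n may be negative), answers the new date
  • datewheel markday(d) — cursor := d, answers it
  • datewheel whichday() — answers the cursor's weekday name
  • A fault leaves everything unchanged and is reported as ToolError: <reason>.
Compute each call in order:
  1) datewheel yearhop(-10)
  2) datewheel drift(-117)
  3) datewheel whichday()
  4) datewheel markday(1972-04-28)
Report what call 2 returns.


Answer: 2238-03-03

Derivation:
~$ datewheel yearhop n=-10
[out] 2238-06-28
~$ datewheel drift n=-117
[out] 2238-03-03
~$ datewheel whichday
[out] Saturday
~$ datewheel markday d=1972-04-28
[out] 1972-04-28


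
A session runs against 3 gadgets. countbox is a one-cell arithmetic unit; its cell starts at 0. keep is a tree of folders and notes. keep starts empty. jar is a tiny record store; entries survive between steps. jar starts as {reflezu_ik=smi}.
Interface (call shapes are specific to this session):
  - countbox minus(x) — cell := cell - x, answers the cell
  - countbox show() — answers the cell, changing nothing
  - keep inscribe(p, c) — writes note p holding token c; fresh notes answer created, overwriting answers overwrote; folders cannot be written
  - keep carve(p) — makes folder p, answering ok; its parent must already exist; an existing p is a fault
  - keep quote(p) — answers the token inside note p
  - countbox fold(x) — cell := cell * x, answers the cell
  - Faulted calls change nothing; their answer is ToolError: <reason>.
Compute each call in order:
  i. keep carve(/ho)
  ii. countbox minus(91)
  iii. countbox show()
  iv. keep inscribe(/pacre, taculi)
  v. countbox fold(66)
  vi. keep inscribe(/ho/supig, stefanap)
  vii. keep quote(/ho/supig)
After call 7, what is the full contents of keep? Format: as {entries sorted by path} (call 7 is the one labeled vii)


Answer: {ho/, ho/supig=stefanap, pacre=taculi}

Derivation:
→ keep carve(p='/ho')
← ok
→ countbox minus(x='91')
← -91
→ countbox show()
← -91
→ keep inscribe(p='/pacre', c='taculi')
← created
→ countbox fold(x='66')
← -6006
→ keep inscribe(p='/ho/supig', c='stefanap')
← created
→ keep quote(p='/ho/supig')
← stefanap


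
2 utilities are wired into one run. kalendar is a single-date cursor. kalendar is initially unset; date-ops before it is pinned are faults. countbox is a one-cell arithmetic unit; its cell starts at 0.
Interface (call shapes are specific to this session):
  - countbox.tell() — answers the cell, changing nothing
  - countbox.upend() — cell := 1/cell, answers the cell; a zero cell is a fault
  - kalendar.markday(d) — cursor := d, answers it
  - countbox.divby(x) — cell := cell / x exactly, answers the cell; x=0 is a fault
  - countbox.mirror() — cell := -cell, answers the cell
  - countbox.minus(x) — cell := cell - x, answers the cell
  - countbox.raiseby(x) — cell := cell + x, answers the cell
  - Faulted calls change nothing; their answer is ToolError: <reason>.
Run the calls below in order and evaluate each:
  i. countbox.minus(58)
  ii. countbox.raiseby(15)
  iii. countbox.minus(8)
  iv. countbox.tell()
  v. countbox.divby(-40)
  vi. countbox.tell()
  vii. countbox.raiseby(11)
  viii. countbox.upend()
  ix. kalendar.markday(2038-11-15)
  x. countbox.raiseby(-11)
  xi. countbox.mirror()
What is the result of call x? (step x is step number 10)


Answer: -5361/491

Derivation:
>> countbox.minus(58)
<< -58
>> countbox.raiseby(15)
<< -43
>> countbox.minus(8)
<< -51
>> countbox.tell()
<< -51
>> countbox.divby(-40)
<< 51/40
>> countbox.tell()
<< 51/40
>> countbox.raiseby(11)
<< 491/40
>> countbox.upend()
<< 40/491
>> kalendar.markday(2038-11-15)
<< 2038-11-15
>> countbox.raiseby(-11)
<< -5361/491
>> countbox.mirror()
<< 5361/491


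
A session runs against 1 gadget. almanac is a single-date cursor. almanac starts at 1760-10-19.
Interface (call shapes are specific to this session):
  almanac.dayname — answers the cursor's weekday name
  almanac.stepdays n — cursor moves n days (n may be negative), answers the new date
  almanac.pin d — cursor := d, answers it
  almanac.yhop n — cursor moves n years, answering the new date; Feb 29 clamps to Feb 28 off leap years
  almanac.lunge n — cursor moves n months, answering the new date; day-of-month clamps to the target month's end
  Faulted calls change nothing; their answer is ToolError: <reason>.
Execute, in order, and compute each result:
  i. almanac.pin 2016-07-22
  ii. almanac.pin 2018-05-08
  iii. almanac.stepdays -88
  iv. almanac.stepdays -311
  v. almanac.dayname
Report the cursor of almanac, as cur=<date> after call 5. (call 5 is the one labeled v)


→ pin(d→2016-07-22)
← 2016-07-22
→ pin(d→2018-05-08)
← 2018-05-08
→ stepdays(n→-88)
← 2018-02-09
→ stepdays(n→-311)
← 2017-04-04
→ dayname()
← Tuesday

Answer: cur=2017-04-04


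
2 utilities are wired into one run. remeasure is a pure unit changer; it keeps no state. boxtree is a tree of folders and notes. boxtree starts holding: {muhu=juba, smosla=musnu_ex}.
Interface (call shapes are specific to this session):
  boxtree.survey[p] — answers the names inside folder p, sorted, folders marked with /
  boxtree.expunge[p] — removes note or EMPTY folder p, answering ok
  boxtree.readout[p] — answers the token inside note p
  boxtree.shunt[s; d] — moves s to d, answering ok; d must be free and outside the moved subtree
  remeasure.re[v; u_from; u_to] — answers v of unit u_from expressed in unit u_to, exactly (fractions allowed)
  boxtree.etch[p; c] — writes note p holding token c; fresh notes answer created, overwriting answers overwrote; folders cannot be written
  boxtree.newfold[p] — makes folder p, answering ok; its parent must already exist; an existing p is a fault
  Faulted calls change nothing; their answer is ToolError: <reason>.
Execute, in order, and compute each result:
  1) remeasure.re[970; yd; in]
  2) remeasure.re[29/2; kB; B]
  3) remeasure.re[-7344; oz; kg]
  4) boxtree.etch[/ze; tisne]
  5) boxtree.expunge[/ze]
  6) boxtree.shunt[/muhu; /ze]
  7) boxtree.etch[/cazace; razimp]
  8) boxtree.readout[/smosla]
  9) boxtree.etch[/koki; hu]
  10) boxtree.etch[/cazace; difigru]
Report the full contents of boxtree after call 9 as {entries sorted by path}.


==> remeasure.re(v=970, u_from=yd, u_to=in)
<== 34920
==> remeasure.re(v=29/2, u_from=kB, u_to=B)
<== 14500
==> remeasure.re(v=-7344, u_from=oz, u_to=kg)
<== -20819889783/100000000
==> boxtree.etch(p=/ze, c=tisne)
<== created
==> boxtree.expunge(p=/ze)
<== ok
==> boxtree.shunt(s=/muhu, d=/ze)
<== ok
==> boxtree.etch(p=/cazace, c=razimp)
<== created
==> boxtree.readout(p=/smosla)
<== musnu_ex
==> boxtree.etch(p=/koki, c=hu)
<== created
==> boxtree.etch(p=/cazace, c=difigru)
<== overwrote

Answer: {cazace=razimp, koki=hu, smosla=musnu_ex, ze=juba}


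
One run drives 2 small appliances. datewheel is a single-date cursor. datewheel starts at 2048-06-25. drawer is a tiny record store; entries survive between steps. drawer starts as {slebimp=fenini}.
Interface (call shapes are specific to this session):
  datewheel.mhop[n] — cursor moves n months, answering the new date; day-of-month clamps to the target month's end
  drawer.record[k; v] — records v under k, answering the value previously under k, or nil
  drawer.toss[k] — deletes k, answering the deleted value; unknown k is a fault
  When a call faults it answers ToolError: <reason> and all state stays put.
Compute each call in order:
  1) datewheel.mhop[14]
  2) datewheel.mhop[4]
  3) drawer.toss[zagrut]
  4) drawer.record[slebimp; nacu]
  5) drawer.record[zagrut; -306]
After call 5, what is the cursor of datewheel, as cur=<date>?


Answer: cur=2049-12-25

Derivation:
·→ mhop(n='14')
·← 2049-08-25
·→ mhop(n='4')
·← 2049-12-25
·→ toss(k='zagrut')
·← ToolError: no such key zagrut
·→ record(k='slebimp', v='nacu')
·← fenini
·→ record(k='zagrut', v='-306')
·← nil


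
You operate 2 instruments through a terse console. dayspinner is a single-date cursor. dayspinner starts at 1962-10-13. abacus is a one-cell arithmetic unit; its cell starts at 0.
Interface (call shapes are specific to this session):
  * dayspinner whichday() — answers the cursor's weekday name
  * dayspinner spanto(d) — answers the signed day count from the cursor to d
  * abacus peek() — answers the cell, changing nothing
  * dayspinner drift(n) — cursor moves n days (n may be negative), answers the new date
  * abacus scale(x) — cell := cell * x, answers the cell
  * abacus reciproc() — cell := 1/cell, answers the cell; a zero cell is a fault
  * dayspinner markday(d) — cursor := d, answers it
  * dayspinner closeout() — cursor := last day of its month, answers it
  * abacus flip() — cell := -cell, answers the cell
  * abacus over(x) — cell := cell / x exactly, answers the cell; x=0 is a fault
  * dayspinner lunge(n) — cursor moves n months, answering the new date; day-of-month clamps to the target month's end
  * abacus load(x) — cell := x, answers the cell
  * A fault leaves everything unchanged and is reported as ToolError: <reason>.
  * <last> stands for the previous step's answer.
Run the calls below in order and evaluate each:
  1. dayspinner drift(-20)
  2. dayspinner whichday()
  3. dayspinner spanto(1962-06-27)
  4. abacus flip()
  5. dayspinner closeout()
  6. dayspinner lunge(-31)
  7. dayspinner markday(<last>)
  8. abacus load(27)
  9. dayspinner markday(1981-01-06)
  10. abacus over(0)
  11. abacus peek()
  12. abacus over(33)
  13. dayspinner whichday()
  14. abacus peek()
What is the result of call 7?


Answer: 1960-02-29

Derivation:
→ dayspinner drift(-20)
← 1962-09-23
→ dayspinner whichday()
← Sunday
→ dayspinner spanto(1962-06-27)
← -88
→ abacus flip()
← 0
→ dayspinner closeout()
← 1962-09-30
→ dayspinner lunge(-31)
← 1960-02-29
→ dayspinner markday(<last>)
← 1960-02-29
→ abacus load(27)
← 27
→ dayspinner markday(1981-01-06)
← 1981-01-06
→ abacus over(0)
← ToolError: division by zero
→ abacus peek()
← 27
→ abacus over(33)
← 9/11
→ dayspinner whichday()
← Tuesday
→ abacus peek()
← 9/11


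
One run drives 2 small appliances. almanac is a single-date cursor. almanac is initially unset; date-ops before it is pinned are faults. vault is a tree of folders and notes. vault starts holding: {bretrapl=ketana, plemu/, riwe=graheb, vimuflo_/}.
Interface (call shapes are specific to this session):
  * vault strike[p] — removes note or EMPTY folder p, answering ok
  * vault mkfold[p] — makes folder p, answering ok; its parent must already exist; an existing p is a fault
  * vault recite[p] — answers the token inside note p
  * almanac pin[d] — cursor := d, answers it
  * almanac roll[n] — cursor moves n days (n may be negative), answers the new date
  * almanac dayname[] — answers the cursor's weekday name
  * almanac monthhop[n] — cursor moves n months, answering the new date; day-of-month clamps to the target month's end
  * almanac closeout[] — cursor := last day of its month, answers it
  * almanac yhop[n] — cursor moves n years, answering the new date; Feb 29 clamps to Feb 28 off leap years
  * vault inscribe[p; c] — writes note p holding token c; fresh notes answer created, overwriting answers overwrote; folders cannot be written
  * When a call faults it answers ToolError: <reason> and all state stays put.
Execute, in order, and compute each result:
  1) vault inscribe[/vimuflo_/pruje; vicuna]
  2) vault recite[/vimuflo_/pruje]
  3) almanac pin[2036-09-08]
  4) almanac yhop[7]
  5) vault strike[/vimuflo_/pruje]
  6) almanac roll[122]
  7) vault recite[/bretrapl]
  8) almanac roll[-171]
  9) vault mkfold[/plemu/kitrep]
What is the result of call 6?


Answer: 2044-01-08

Derivation:
% vault inscribe p=/vimuflo_/pruje c=vicuna
  created
% vault recite p=/vimuflo_/pruje
  vicuna
% almanac pin d=2036-09-08
  2036-09-08
% almanac yhop n=7
  2043-09-08
% vault strike p=/vimuflo_/pruje
  ok
% almanac roll n=122
  2044-01-08
% vault recite p=/bretrapl
  ketana
% almanac roll n=-171
  2043-07-21
% vault mkfold p=/plemu/kitrep
  ok


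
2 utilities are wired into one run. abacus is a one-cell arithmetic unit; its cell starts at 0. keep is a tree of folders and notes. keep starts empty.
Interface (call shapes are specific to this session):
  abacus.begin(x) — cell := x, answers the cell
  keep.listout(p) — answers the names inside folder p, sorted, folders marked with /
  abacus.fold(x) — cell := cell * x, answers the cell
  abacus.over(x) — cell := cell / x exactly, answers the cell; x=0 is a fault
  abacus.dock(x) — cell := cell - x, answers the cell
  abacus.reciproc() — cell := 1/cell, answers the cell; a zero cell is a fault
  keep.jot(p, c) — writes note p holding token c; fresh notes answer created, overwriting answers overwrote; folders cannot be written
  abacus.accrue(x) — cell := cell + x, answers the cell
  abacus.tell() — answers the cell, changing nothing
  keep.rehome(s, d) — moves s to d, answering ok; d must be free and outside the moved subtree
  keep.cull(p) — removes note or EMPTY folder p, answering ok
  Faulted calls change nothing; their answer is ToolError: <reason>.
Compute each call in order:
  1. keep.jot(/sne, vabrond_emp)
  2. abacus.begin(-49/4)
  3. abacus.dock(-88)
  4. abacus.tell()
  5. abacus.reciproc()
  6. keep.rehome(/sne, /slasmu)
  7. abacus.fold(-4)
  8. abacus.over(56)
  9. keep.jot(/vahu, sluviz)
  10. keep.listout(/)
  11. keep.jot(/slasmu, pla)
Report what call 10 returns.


Answer: [slasmu, vahu]

Derivation:
·→ keep.jot(/sne, vabrond_emp)
·← created
·→ abacus.begin(-49/4)
·← -49/4
·→ abacus.dock(-88)
·← 303/4
·→ abacus.tell()
·← 303/4
·→ abacus.reciproc()
·← 4/303
·→ keep.rehome(/sne, /slasmu)
·← ok
·→ abacus.fold(-4)
·← -16/303
·→ abacus.over(56)
·← -2/2121
·→ keep.jot(/vahu, sluviz)
·← created
·→ keep.listout(/)
·← [slasmu, vahu]
·→ keep.jot(/slasmu, pla)
·← overwrote


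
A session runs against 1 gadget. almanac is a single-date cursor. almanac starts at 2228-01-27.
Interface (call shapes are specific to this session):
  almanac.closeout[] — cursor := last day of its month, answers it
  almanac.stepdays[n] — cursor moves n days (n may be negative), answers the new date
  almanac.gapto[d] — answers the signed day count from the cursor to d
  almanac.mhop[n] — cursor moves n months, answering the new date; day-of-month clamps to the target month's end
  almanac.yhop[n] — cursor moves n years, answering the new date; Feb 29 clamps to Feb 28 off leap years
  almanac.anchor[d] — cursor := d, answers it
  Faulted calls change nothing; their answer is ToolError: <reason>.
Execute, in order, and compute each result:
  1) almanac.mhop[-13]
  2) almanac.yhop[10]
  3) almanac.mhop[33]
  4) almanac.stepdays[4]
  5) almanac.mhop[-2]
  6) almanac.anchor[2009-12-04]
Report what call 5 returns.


Answer: 2239-08-01

Derivation:
I run mhop with n→-13, which returns 2226-12-27.
Calling yhop with n→10, giving 2236-12-27.
I use mhop with n→33, → 2239-09-27.
I call stepdays with n→4, and get 2239-10-01.
Then mhop with n→-2: 2239-08-01.
Next I call anchor with d→2009-12-04, — result: 2009-12-04.


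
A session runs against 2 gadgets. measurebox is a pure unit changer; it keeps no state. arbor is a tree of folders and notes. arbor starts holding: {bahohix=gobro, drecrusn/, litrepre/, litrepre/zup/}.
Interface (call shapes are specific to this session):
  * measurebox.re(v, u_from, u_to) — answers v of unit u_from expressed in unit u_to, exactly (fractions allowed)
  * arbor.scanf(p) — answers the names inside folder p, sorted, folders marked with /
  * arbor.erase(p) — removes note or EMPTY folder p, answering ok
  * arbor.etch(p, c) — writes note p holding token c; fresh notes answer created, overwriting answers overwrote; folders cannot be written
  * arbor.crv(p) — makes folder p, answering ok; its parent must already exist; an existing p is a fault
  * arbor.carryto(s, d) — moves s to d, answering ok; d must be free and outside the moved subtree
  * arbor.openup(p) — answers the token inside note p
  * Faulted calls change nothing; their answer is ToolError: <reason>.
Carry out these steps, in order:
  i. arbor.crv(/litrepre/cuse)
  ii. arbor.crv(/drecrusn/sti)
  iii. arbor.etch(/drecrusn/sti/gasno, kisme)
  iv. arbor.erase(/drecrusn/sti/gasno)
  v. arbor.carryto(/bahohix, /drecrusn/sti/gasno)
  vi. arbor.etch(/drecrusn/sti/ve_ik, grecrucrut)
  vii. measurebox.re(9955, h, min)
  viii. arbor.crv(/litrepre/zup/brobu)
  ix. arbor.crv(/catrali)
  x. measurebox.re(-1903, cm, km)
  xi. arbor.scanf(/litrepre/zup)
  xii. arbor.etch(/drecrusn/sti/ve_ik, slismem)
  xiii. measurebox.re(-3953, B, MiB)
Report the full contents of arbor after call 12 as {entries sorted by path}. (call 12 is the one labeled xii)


Answer: {catrali/, drecrusn/, drecrusn/sti/, drecrusn/sti/gasno=gobro, drecrusn/sti/ve_ik=slismem, litrepre/, litrepre/cuse/, litrepre/zup/, litrepre/zup/brobu/}

Derivation:
Then crv passing /litrepre/cuse: ok.
Calling crv passing /drecrusn/sti: ok.
Using etch passing /drecrusn/sti/gasno, kisme, giving created.
Next I call erase passing /drecrusn/sti/gasno, → ok.
Using carryto passing /bahohix, /drecrusn/sti/gasno, yielding ok.
I try etch passing /drecrusn/sti/ve_ik, grecrucrut, → created.
I try re passing 9955, h, min, — result: 597300.
Then crv passing /litrepre/zup/brobu, and see ok.
Calling crv passing /catrali, — result: ok.
I run re passing -1903, cm, km: -1903/100000.
I use scanf passing /litrepre/zup, yielding [brobu/].
Invoking etch passing /drecrusn/sti/ve_ik, slismem, which returns overwrote.
I try re passing -3953, B, MiB, → -3953/1048576.


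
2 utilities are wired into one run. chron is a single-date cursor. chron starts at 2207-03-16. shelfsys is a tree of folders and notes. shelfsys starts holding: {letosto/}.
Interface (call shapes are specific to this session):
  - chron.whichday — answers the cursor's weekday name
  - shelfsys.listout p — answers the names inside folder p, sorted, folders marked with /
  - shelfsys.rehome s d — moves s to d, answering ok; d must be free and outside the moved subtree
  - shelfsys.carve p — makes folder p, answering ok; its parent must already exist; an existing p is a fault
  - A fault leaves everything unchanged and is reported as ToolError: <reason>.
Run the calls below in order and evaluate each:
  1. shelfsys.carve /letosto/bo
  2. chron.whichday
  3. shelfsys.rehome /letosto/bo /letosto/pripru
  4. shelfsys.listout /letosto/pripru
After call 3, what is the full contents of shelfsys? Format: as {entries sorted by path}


Answer: {letosto/, letosto/pripru/}

Derivation:
% 1. shelfsys.carve(p→/letosto/bo) == ok
% 2. chron.whichday() == Monday
% 3. shelfsys.rehome(s→/letosto/bo, d→/letosto/pripru) == ok
% 4. shelfsys.listout(p→/letosto/pripru) == []


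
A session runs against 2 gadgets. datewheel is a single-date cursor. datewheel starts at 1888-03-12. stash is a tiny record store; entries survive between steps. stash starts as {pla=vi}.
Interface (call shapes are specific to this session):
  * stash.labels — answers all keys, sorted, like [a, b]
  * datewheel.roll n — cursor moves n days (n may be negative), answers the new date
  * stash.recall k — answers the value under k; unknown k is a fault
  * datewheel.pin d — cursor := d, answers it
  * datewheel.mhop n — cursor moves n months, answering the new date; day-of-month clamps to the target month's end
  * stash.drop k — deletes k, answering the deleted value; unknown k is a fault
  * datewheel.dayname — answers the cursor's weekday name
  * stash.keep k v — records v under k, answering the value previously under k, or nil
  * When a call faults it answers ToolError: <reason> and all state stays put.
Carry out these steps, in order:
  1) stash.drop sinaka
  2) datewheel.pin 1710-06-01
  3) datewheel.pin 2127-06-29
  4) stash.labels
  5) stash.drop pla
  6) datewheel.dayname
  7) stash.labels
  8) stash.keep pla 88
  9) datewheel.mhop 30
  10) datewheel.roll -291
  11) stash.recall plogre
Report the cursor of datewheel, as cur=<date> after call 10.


-- 1. drop(k: sinaka) => ToolError: no such key sinaka
-- 2. pin(d: 1710-06-01) => 1710-06-01
-- 3. pin(d: 2127-06-29) => 2127-06-29
-- 4. labels() => [pla]
-- 5. drop(k: pla) => vi
-- 6. dayname() => Sunday
-- 7. labels() => []
-- 8. keep(k: pla, v: 88) => nil
-- 9. mhop(n: 30) => 2129-12-29
-- 10. roll(n: -291) => 2129-03-13
-- 11. recall(k: plogre) => ToolError: no such key plogre

Answer: cur=2129-03-13


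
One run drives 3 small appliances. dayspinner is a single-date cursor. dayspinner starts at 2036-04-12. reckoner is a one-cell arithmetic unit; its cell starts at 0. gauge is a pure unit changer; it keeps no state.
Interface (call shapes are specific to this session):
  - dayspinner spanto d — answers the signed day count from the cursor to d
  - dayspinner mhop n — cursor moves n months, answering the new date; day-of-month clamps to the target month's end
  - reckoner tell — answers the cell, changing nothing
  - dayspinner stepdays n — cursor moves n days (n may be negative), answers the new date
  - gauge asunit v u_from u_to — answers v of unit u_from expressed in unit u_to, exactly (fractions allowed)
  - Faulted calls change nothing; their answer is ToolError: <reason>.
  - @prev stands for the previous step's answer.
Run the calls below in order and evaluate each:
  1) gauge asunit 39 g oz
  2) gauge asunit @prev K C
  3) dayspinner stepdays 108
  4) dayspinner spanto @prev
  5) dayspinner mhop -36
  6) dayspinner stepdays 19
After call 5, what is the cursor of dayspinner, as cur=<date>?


Answer: cur=2033-07-29

Derivation:
[in] gauge asunit v→39 u_from→g u_to→oz
= 62400000/45359237
[in] gauge asunit v→@prev u_from→K u_to→C
= -246549511731/907184740
[in] dayspinner stepdays n→108
= 2036-07-29
[in] dayspinner spanto d→@prev
= 0
[in] dayspinner mhop n→-36
= 2033-07-29
[in] dayspinner stepdays n→19
= 2033-08-17


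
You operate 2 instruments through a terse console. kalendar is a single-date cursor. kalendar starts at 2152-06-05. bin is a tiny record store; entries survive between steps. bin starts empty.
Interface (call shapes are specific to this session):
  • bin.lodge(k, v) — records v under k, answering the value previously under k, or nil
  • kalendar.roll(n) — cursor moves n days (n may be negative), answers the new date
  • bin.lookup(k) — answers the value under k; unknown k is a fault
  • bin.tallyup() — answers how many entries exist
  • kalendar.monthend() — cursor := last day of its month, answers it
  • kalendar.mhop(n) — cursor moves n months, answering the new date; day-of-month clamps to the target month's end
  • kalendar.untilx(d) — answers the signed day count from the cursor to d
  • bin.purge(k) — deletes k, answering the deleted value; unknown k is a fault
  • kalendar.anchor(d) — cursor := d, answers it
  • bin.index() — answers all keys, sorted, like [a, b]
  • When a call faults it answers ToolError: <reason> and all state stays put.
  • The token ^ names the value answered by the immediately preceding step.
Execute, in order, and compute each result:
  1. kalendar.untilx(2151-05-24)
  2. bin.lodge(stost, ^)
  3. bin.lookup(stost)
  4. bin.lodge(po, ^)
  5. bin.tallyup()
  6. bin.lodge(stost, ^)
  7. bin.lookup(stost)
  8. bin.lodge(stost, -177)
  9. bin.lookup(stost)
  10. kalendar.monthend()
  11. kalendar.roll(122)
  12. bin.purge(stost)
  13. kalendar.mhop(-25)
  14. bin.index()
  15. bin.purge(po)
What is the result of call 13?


Using kalendar.untilx with 2151-05-24, which returns -378.
I invoke bin.lodge with stost, ^, which returns nil.
Then bin.lookup with stost: -378.
Using bin.lodge with po, ^, giving nil.
I try bin.tallyup, which returns 2.
I use bin.lodge with stost, ^, which returns -378.
Next I call bin.lookup with stost, which returns 2.
I call bin.lodge with stost, -177, — result: 2.
Next I call bin.lookup with stost, — result: -177.
Invoking kalendar.monthend, → 2152-06-30.
I use kalendar.roll with 122, and see 2152-10-30.
I invoke bin.purge with stost, → -177.
Next I call kalendar.mhop with -25, and see 2150-09-30.
I run bin.index(), which returns [po].
Using bin.purge with po, giving -378.

Answer: 2150-09-30


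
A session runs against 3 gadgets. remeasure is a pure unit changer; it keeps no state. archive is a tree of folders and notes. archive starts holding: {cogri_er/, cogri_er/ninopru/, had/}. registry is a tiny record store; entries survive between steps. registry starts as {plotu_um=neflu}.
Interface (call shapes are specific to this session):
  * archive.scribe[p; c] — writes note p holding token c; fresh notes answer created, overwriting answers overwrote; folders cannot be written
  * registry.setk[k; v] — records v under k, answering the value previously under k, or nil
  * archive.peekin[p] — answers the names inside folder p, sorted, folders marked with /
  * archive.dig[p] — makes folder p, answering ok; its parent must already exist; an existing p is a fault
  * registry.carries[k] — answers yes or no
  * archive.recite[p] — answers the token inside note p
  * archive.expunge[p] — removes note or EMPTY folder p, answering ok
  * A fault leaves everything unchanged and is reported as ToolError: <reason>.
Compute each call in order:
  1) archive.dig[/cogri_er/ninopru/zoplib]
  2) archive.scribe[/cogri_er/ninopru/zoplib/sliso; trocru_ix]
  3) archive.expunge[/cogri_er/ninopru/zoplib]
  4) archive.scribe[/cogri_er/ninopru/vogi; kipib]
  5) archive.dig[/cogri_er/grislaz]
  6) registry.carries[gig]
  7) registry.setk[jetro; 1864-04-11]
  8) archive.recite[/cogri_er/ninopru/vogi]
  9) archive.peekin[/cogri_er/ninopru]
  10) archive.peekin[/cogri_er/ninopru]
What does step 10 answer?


Answer: [vogi, zoplib/]

Derivation:
I invoke archive.dig on p=/cogri_er/ninopru/zoplib, and see ok.
Next I call archive.scribe on p=/cogri_er/ninopru/zoplib/sliso, c=trocru_ix, which returns created.
I run archive.expunge on p=/cogri_er/ninopru/zoplib: ToolError: not empty.
Calling archive.scribe on p=/cogri_er/ninopru/vogi, c=kipib, — result: created.
I use archive.dig on p=/cogri_er/grislaz: ok.
I run registry.carries on k=gig: no.
I call registry.setk on k=jetro, v=1864-04-11, and observe nil.
I use archive.recite on p=/cogri_er/ninopru/vogi, which returns kipib.
I invoke archive.peekin on p=/cogri_er/ninopru, — result: [vogi, zoplib/].
Then archive.peekin on p=/cogri_er/ninopru, giving [vogi, zoplib/].


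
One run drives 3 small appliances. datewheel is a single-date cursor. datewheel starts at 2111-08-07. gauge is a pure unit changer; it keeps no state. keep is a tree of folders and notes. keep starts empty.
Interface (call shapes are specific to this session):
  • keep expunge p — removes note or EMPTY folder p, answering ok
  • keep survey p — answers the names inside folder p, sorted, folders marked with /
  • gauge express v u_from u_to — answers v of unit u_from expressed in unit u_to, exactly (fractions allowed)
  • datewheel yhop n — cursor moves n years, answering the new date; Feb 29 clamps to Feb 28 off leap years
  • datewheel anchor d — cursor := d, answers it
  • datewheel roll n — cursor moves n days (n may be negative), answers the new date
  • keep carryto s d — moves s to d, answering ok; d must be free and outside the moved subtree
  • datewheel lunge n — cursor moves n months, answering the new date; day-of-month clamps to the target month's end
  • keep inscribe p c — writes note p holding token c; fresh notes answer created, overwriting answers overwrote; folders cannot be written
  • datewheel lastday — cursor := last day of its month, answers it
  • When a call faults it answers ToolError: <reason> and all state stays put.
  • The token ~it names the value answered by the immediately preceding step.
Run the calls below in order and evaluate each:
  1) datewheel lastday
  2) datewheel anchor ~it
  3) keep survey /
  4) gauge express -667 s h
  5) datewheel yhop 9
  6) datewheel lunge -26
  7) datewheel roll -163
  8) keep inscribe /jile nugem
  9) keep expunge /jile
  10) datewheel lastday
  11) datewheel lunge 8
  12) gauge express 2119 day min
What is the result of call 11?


→ datewheel lastday()
← 2111-08-31
→ datewheel anchor(d: ~it)
← 2111-08-31
→ keep survey(p: /)
← []
→ gauge express(v: -667, u_from: s, u_to: h)
← -667/3600
→ datewheel yhop(n: 9)
← 2120-08-31
→ datewheel lunge(n: -26)
← 2118-06-30
→ datewheel roll(n: -163)
← 2118-01-18
→ keep inscribe(p: /jile, c: nugem)
← created
→ keep expunge(p: /jile)
← ok
→ datewheel lastday()
← 2118-01-31
→ datewheel lunge(n: 8)
← 2118-09-30
→ gauge express(v: 2119, u_from: day, u_to: min)
← 3051360

Answer: 2118-09-30


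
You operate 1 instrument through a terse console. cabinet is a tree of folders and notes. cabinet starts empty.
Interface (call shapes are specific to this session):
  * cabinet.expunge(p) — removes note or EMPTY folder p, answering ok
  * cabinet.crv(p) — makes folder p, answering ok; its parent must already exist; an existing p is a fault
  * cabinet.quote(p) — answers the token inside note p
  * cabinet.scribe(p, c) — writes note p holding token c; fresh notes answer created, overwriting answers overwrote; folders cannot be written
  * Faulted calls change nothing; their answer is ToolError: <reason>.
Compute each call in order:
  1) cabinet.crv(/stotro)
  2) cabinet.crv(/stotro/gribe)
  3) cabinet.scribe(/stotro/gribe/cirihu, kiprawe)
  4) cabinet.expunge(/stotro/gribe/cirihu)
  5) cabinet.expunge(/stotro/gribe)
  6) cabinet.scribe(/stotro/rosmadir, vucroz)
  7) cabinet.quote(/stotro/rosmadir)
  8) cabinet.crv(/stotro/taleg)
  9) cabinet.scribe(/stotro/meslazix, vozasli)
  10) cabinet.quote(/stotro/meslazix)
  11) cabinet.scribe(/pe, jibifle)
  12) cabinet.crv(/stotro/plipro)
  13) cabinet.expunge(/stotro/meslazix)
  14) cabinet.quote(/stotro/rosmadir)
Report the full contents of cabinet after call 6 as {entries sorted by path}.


$ cabinet.crv p=/stotro
= ok
$ cabinet.crv p=/stotro/gribe
= ok
$ cabinet.scribe p=/stotro/gribe/cirihu c=kiprawe
= created
$ cabinet.expunge p=/stotro/gribe/cirihu
= ok
$ cabinet.expunge p=/stotro/gribe
= ok
$ cabinet.scribe p=/stotro/rosmadir c=vucroz
= created
$ cabinet.quote p=/stotro/rosmadir
= vucroz
$ cabinet.crv p=/stotro/taleg
= ok
$ cabinet.scribe p=/stotro/meslazix c=vozasli
= created
$ cabinet.quote p=/stotro/meslazix
= vozasli
$ cabinet.scribe p=/pe c=jibifle
= created
$ cabinet.crv p=/stotro/plipro
= ok
$ cabinet.expunge p=/stotro/meslazix
= ok
$ cabinet.quote p=/stotro/rosmadir
= vucroz

Answer: {stotro/, stotro/rosmadir=vucroz}


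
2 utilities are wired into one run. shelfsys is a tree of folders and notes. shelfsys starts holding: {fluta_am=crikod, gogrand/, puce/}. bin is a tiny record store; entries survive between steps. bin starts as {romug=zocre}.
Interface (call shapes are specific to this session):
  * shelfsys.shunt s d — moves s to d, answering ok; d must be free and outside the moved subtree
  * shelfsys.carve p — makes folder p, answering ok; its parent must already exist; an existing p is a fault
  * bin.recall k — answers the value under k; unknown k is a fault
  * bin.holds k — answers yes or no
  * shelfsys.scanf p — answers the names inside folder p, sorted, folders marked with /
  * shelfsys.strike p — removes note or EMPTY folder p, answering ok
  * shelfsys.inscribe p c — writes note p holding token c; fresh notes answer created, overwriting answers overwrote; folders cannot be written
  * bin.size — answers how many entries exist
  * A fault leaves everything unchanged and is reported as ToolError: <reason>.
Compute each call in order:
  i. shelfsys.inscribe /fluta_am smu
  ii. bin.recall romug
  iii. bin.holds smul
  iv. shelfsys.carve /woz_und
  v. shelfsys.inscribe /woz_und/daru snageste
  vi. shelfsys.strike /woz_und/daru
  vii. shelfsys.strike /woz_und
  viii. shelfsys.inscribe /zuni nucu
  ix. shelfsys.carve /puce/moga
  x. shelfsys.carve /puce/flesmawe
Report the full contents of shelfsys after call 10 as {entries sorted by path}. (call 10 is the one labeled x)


Answer: {fluta_am=smu, gogrand/, puce/, puce/flesmawe/, puce/moga/, zuni=nucu}

Derivation:
>>> inscribe p→/fluta_am c→smu
[out] overwrote
>>> recall k→romug
[out] zocre
>>> holds k→smul
[out] no
>>> carve p→/woz_und
[out] ok
>>> inscribe p→/woz_und/daru c→snageste
[out] created
>>> strike p→/woz_und/daru
[out] ok
>>> strike p→/woz_und
[out] ok
>>> inscribe p→/zuni c→nucu
[out] created
>>> carve p→/puce/moga
[out] ok
>>> carve p→/puce/flesmawe
[out] ok


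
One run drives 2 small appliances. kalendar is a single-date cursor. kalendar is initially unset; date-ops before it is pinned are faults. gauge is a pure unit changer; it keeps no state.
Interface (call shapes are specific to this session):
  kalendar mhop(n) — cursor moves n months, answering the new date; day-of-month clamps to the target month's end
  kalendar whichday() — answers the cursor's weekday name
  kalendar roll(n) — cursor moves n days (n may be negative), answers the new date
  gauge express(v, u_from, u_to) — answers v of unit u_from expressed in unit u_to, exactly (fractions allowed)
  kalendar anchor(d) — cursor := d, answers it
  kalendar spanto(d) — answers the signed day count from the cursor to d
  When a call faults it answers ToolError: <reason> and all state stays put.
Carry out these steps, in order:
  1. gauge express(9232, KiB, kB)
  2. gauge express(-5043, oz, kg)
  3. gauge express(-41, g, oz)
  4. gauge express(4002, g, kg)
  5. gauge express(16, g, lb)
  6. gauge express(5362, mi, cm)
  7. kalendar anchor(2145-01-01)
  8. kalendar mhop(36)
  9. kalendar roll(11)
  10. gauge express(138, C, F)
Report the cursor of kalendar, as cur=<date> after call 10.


Answer: cur=2148-01-12

Derivation:
Next I call gauge express on v: 9232, u_from: KiB, u_to: kB: 1181696/125.
Now I run gauge express on v: -5043, u_from: oz, u_to: kg, yielding -228746632191/1600000000.
I call gauge express on v: -41, u_from: g, u_to: oz, yielding -65600000/45359237.
I call gauge express on v: 4002, u_from: g, u_to: kg, — result: 2001/500.
Calling gauge express on v: 16, u_from: g, u_to: lb, and see 1600000/45359237.
I run gauge express on v: 5362, u_from: mi, u_to: cm, and observe 4314651264/5.
Next I call kalendar anchor on d: 2145-01-01, which returns 2145-01-01.
Next I call kalendar mhop on n: 36, and get 2148-01-01.
I run kalendar roll on n: 11: 2148-01-12.
Calling gauge express on v: 138, u_from: C, u_to: F: 1402/5.


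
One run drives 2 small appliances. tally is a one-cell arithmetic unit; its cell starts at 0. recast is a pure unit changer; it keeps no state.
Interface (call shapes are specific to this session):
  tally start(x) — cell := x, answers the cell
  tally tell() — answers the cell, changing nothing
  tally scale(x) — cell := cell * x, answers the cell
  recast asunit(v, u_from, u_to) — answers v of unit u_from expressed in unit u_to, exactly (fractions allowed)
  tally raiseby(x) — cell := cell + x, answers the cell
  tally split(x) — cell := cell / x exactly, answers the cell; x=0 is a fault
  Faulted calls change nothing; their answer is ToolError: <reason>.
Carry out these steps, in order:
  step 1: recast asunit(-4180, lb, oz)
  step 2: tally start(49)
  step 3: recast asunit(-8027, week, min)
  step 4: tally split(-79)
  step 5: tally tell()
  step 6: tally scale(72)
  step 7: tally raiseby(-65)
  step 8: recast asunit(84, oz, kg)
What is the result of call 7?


Answer: -8663/79

Derivation:
[in] recast asunit v→-4180 u_from→lb u_to→oz
[out] -66880
[in] tally start x→49
[out] 49
[in] recast asunit v→-8027 u_from→week u_to→min
[out] -80912160
[in] tally split x→-79
[out] -49/79
[in] tally tell
[out] -49/79
[in] tally scale x→72
[out] -3528/79
[in] tally raiseby x→-65
[out] -8663/79
[in] recast asunit v→84 u_from→oz u_to→kg
[out] 952543977/400000000


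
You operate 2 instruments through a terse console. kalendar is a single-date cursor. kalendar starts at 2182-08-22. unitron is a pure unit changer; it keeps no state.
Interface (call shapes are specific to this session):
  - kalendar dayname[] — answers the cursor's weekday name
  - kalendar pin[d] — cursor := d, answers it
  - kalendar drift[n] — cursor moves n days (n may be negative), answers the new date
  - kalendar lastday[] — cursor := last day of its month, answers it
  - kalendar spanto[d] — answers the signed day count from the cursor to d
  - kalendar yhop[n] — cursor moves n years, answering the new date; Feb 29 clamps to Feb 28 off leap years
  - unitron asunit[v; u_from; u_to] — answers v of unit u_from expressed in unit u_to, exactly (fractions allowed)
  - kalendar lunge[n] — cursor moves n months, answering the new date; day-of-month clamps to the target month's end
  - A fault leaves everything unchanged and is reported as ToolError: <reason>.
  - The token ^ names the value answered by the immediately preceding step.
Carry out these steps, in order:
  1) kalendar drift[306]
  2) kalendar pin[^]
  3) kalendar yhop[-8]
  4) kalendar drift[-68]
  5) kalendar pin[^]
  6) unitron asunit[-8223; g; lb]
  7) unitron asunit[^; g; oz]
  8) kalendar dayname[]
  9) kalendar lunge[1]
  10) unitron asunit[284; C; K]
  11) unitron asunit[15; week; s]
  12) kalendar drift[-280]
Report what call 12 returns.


Answer: 2174-08-10

Derivation:
I use kalendar drift passing 306, giving 2183-06-24.
I try kalendar pin passing ^, giving 2183-06-24.
Using kalendar yhop passing -8, — result: 2175-06-24.
I use kalendar drift passing -68, which returns 2175-04-17.
Then kalendar pin passing ^, and get 2175-04-17.
I call unitron asunit passing -8223, g, lb, which returns -822300000/45359237.
Invoking unitron asunit passing ^, g, oz, → -1315680000000000/2057460381222169.
Calling kalendar dayname, giving Monday.
Then kalendar lunge passing 1, — result: 2175-05-17.
Using unitron asunit passing 284, C, K, yielding 11143/20.
I call unitron asunit passing 15, week, s, → 9072000.
I invoke kalendar drift passing -280, which returns 2174-08-10.
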